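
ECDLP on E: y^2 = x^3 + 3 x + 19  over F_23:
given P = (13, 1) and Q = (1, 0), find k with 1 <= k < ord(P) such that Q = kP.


Enumerate multiples of P until we hit Q = (1, 0):
  1P = (13, 1)
  2P = (1, 0)
Match found at i = 2.

k = 2


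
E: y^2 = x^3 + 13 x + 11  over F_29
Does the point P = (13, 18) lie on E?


Check whether y^2 = x^3 + 13 x + 11 (mod 29) for (x, y) = (13, 18).
LHS: y^2 = 18^2 mod 29 = 5
RHS: x^3 + 13 x + 11 = 13^3 + 13*13 + 11 mod 29 = 28
LHS != RHS

No, not on the curve


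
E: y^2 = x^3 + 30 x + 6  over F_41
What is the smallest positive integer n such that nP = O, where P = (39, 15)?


Compute successive multiples of P until we hit O:
  1P = (39, 15)
  2P = (24, 6)
  3P = (21, 4)
  4P = (2, 19)
  5P = (1, 23)
  6P = (40, 37)
  7P = (36, 10)
  8P = (28, 17)
  ... (continuing to 24P)
  24P = O

ord(P) = 24


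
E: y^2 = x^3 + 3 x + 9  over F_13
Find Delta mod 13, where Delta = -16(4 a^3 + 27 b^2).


4 a^3 + 27 b^2 = 4*3^3 + 27*9^2 = 108 + 2187 = 2295
Delta = -16 * (2295) = -36720
Delta mod 13 = 5

Delta = 5 (mod 13)


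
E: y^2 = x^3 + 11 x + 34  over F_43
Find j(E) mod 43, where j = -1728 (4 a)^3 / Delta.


Delta = -16(4 a^3 + 27 b^2) mod 43 = 9
-1728 * (4 a)^3 = -1728 * (4*11)^3 mod 43 = 35
j = 35 * 9^(-1) mod 43 = 23

j = 23 (mod 43)


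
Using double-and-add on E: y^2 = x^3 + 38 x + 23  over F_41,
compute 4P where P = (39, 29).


k = 4 = 100_2 (binary, LSB first: 001)
Double-and-add from P = (39, 29):
  bit 0 = 0: acc unchanged = O
  bit 1 = 0: acc unchanged = O
  bit 2 = 1: acc = O + (1, 12) = (1, 12)

4P = (1, 12)


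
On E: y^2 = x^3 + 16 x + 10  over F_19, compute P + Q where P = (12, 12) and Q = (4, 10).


P != Q, so use the chord formula.
s = (y2 - y1) / (x2 - x1) = (17) / (11) mod 19 = 5
x3 = s^2 - x1 - x2 mod 19 = 5^2 - 12 - 4 = 9
y3 = s (x1 - x3) - y1 mod 19 = 5 * (12 - 9) - 12 = 3

P + Q = (9, 3)


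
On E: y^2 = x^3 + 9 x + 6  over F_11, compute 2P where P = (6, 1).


Doubling: s = (3 x1^2 + a) / (2 y1)
s = (3*6^2 + 9) / (2*1) mod 11 = 9
x3 = s^2 - 2 x1 mod 11 = 9^2 - 2*6 = 3
y3 = s (x1 - x3) - y1 mod 11 = 9 * (6 - 3) - 1 = 4

2P = (3, 4)


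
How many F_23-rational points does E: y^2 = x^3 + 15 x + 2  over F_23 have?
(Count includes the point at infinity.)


For each x in F_23, count y with y^2 = x^3 + 15 x + 2 mod 23:
  x = 0: RHS = 2, y in [5, 18]  -> 2 point(s)
  x = 1: RHS = 18, y in [8, 15]  -> 2 point(s)
  x = 5: RHS = 18, y in [8, 15]  -> 2 point(s)
  x = 6: RHS = 9, y in [3, 20]  -> 2 point(s)
  x = 7: RHS = 13, y in [6, 17]  -> 2 point(s)
  x = 8: RHS = 13, y in [6, 17]  -> 2 point(s)
  x = 10: RHS = 2, y in [5, 18]  -> 2 point(s)
  x = 11: RHS = 3, y in [7, 16]  -> 2 point(s)
  x = 12: RHS = 1, y in [1, 22]  -> 2 point(s)
  x = 13: RHS = 2, y in [5, 18]  -> 2 point(s)
  x = 14: RHS = 12, y in [9, 14]  -> 2 point(s)
  x = 17: RHS = 18, y in [8, 15]  -> 2 point(s)
  x = 18: RHS = 9, y in [3, 20]  -> 2 point(s)
  x = 19: RHS = 16, y in [4, 19]  -> 2 point(s)
  x = 22: RHS = 9, y in [3, 20]  -> 2 point(s)
Affine points: 30. Add the point at infinity: total = 31.

#E(F_23) = 31


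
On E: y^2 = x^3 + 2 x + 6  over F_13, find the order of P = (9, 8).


Compute successive multiples of P until we hit O:
  1P = (9, 8)
  2P = (7, 8)
  3P = (10, 5)
  4P = (3, 0)
  5P = (10, 8)
  6P = (7, 5)
  7P = (9, 5)
  8P = O

ord(P) = 8


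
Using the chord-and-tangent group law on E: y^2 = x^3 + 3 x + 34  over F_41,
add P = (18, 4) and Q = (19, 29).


P != Q, so use the chord formula.
s = (y2 - y1) / (x2 - x1) = (25) / (1) mod 41 = 25
x3 = s^2 - x1 - x2 mod 41 = 25^2 - 18 - 19 = 14
y3 = s (x1 - x3) - y1 mod 41 = 25 * (18 - 14) - 4 = 14

P + Q = (14, 14)


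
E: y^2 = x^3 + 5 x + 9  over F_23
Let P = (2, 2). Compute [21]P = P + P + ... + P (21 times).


k = 21 = 10101_2 (binary, LSB first: 10101)
Double-and-add from P = (2, 2):
  bit 0 = 1: acc = O + (2, 2) = (2, 2)
  bit 1 = 0: acc unchanged = (2, 2)
  bit 2 = 1: acc = (2, 2) + (10, 1) = (20, 6)
  bit 3 = 0: acc unchanged = (20, 6)
  bit 4 = 1: acc = (20, 6) + (22, 7) = (10, 22)

21P = (10, 22)


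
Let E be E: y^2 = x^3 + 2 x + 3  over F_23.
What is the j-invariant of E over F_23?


Delta = -16(4 a^3 + 27 b^2) mod 23 = 16
-1728 * (4 a)^3 = -1728 * (4*2)^3 mod 23 = 5
j = 5 * 16^(-1) mod 23 = 19

j = 19 (mod 23)


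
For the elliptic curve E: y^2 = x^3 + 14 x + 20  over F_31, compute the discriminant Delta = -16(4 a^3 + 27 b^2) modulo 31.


4 a^3 + 27 b^2 = 4*14^3 + 27*20^2 = 10976 + 10800 = 21776
Delta = -16 * (21776) = -348416
Delta mod 31 = 24

Delta = 24 (mod 31)


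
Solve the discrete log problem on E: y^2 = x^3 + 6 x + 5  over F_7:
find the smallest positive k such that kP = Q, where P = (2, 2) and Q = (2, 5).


Enumerate multiples of P until we hit Q = (2, 5):
  1P = (2, 2)
  2P = (4, 3)
  3P = (3, 1)
  4P = (3, 6)
  5P = (4, 4)
  6P = (2, 5)
Match found at i = 6.

k = 6


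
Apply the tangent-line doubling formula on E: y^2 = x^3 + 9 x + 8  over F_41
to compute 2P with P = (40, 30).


Doubling: s = (3 x1^2 + a) / (2 y1)
s = (3*40^2 + 9) / (2*30) mod 41 = 33
x3 = s^2 - 2 x1 mod 41 = 33^2 - 2*40 = 25
y3 = s (x1 - x3) - y1 mod 41 = 33 * (40 - 25) - 30 = 14

2P = (25, 14)


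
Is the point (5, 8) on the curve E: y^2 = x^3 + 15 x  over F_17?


Check whether y^2 = x^3 + 15 x + 0 (mod 17) for (x, y) = (5, 8).
LHS: y^2 = 8^2 mod 17 = 13
RHS: x^3 + 15 x + 0 = 5^3 + 15*5 + 0 mod 17 = 13
LHS = RHS

Yes, on the curve


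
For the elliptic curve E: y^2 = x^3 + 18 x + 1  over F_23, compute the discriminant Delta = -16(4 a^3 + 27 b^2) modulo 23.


4 a^3 + 27 b^2 = 4*18^3 + 27*1^2 = 23328 + 27 = 23355
Delta = -16 * (23355) = -373680
Delta mod 23 = 1

Delta = 1 (mod 23)


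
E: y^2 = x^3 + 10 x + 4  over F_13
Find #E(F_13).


For each x in F_13, count y with y^2 = x^3 + 10 x + 4 mod 13:
  x = 0: RHS = 4, y in [2, 11]  -> 2 point(s)
  x = 3: RHS = 9, y in [3, 10]  -> 2 point(s)
  x = 4: RHS = 4, y in [2, 11]  -> 2 point(s)
  x = 5: RHS = 10, y in [6, 7]  -> 2 point(s)
  x = 7: RHS = 1, y in [1, 12]  -> 2 point(s)
  x = 9: RHS = 4, y in [2, 11]  -> 2 point(s)
  x = 10: RHS = 12, y in [5, 8]  -> 2 point(s)
Affine points: 14. Add the point at infinity: total = 15.

#E(F_13) = 15


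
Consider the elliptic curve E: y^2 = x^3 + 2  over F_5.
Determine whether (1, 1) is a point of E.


Check whether y^2 = x^3 + 0 x + 2 (mod 5) for (x, y) = (1, 1).
LHS: y^2 = 1^2 mod 5 = 1
RHS: x^3 + 0 x + 2 = 1^3 + 0*1 + 2 mod 5 = 3
LHS != RHS

No, not on the curve


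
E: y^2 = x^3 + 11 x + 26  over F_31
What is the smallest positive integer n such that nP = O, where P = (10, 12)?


Compute successive multiples of P until we hit O:
  1P = (10, 12)
  2P = (30, 13)
  3P = (1, 21)
  4P = (21, 30)
  5P = (16, 12)
  6P = (5, 19)
  7P = (13, 17)
  8P = (28, 20)
  ... (continuing to 32P)
  32P = O

ord(P) = 32


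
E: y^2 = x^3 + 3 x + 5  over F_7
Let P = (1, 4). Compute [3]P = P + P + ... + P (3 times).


k = 3 = 11_2 (binary, LSB first: 11)
Double-and-add from P = (1, 4):
  bit 0 = 1: acc = O + (1, 4) = (1, 4)
  bit 1 = 1: acc = (1, 4) + (6, 1) = (4, 2)

3P = (4, 2)


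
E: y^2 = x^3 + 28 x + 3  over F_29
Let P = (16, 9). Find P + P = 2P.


Doubling: s = (3 x1^2 + a) / (2 y1)
s = (3*16^2 + 28) / (2*9) mod 29 = 12
x3 = s^2 - 2 x1 mod 29 = 12^2 - 2*16 = 25
y3 = s (x1 - x3) - y1 mod 29 = 12 * (16 - 25) - 9 = 28

2P = (25, 28)


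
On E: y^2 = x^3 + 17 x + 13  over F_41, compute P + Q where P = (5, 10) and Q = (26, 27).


P != Q, so use the chord formula.
s = (y2 - y1) / (x2 - x1) = (17) / (21) mod 41 = 34
x3 = s^2 - x1 - x2 mod 41 = 34^2 - 5 - 26 = 18
y3 = s (x1 - x3) - y1 mod 41 = 34 * (5 - 18) - 10 = 40

P + Q = (18, 40)


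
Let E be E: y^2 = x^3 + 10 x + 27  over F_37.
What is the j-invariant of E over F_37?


Delta = -16(4 a^3 + 27 b^2) mod 37 = 26
-1728 * (4 a)^3 = -1728 * (4*10)^3 mod 37 = 1
j = 1 * 26^(-1) mod 37 = 10

j = 10 (mod 37)


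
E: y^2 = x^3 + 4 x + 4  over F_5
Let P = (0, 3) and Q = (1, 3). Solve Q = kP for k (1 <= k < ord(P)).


Enumerate multiples of P until we hit Q = (1, 3):
  1P = (0, 3)
  2P = (1, 3)
Match found at i = 2.

k = 2


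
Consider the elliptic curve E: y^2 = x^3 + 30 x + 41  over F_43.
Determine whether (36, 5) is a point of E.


Check whether y^2 = x^3 + 30 x + 41 (mod 43) for (x, y) = (36, 5).
LHS: y^2 = 5^2 mod 43 = 25
RHS: x^3 + 30 x + 41 = 36^3 + 30*36 + 41 mod 43 = 4
LHS != RHS

No, not on the curve


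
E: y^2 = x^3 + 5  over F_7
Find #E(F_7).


For each x in F_7, count y with y^2 = x^3 + 0 x + 5 mod 7:
  x = 3: RHS = 4, y in [2, 5]  -> 2 point(s)
  x = 5: RHS = 4, y in [2, 5]  -> 2 point(s)
  x = 6: RHS = 4, y in [2, 5]  -> 2 point(s)
Affine points: 6. Add the point at infinity: total = 7.

#E(F_7) = 7


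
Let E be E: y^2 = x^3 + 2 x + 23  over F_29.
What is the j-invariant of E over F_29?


Delta = -16(4 a^3 + 27 b^2) mod 29 = 2
-1728 * (4 a)^3 = -1728 * (4*2)^3 mod 29 = 25
j = 25 * 2^(-1) mod 29 = 27

j = 27 (mod 29)


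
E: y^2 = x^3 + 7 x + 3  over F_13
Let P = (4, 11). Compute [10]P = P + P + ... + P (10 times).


k = 10 = 1010_2 (binary, LSB first: 0101)
Double-and-add from P = (4, 11):
  bit 0 = 0: acc unchanged = O
  bit 1 = 1: acc = O + (8, 5) = (8, 5)
  bit 2 = 0: acc unchanged = (8, 5)
  bit 3 = 1: acc = (8, 5) + (2, 8) = (0, 4)

10P = (0, 4)


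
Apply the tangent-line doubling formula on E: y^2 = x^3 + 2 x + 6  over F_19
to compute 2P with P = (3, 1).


Doubling: s = (3 x1^2 + a) / (2 y1)
s = (3*3^2 + 2) / (2*1) mod 19 = 5
x3 = s^2 - 2 x1 mod 19 = 5^2 - 2*3 = 0
y3 = s (x1 - x3) - y1 mod 19 = 5 * (3 - 0) - 1 = 14

2P = (0, 14)


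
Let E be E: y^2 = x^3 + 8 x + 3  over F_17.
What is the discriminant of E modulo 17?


4 a^3 + 27 b^2 = 4*8^3 + 27*3^2 = 2048 + 243 = 2291
Delta = -16 * (2291) = -36656
Delta mod 17 = 13

Delta = 13 (mod 17)


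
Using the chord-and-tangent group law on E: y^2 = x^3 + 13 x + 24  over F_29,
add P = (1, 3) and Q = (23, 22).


P != Q, so use the chord formula.
s = (y2 - y1) / (x2 - x1) = (19) / (22) mod 29 = 18
x3 = s^2 - x1 - x2 mod 29 = 18^2 - 1 - 23 = 10
y3 = s (x1 - x3) - y1 mod 29 = 18 * (1 - 10) - 3 = 9

P + Q = (10, 9)


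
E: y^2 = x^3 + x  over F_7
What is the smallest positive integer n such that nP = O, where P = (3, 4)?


Compute successive multiples of P until we hit O:
  1P = (3, 4)
  2P = (1, 3)
  3P = (5, 2)
  4P = (0, 0)
  5P = (5, 5)
  6P = (1, 4)
  7P = (3, 3)
  8P = O

ord(P) = 8


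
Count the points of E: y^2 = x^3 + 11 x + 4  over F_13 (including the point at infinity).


For each x in F_13, count y with y^2 = x^3 + 11 x + 4 mod 13:
  x = 0: RHS = 4, y in [2, 11]  -> 2 point(s)
  x = 1: RHS = 3, y in [4, 9]  -> 2 point(s)
  x = 3: RHS = 12, y in [5, 8]  -> 2 point(s)
  x = 6: RHS = 0, y in [0]  -> 1 point(s)
  x = 9: RHS = 0, y in [0]  -> 1 point(s)
  x = 10: RHS = 9, y in [3, 10]  -> 2 point(s)
  x = 11: RHS = 0, y in [0]  -> 1 point(s)
Affine points: 11. Add the point at infinity: total = 12.

#E(F_13) = 12


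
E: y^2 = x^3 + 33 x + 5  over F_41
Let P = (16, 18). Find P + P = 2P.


Doubling: s = (3 x1^2 + a) / (2 y1)
s = (3*16^2 + 33) / (2*18) mod 41 = 12
x3 = s^2 - 2 x1 mod 41 = 12^2 - 2*16 = 30
y3 = s (x1 - x3) - y1 mod 41 = 12 * (16 - 30) - 18 = 19

2P = (30, 19)


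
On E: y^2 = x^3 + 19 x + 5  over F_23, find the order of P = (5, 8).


Compute successive multiples of P until we hit O:
  1P = (5, 8)
  2P = (22, 10)
  3P = (14, 18)
  4P = (20, 6)
  5P = (11, 2)
  6P = (8, 18)
  7P = (16, 9)
  8P = (6, 17)
  ... (continuing to 27P)
  27P = O

ord(P) = 27


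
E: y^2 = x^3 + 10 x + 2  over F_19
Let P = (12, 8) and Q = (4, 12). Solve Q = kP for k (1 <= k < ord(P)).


Enumerate multiples of P until we hit Q = (4, 12):
  1P = (12, 8)
  2P = (2, 7)
  3P = (9, 17)
  4P = (7, 15)
  5P = (5, 5)
  6P = (8, 10)
  7P = (4, 7)
  8P = (14, 6)
  9P = (13, 12)
  10P = (10, 0)
  11P = (13, 7)
  12P = (14, 13)
  13P = (4, 12)
Match found at i = 13.

k = 13


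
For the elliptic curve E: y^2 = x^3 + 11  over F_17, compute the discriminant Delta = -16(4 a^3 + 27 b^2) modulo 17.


4 a^3 + 27 b^2 = 4*0^3 + 27*11^2 = 0 + 3267 = 3267
Delta = -16 * (3267) = -52272
Delta mod 17 = 3

Delta = 3 (mod 17)


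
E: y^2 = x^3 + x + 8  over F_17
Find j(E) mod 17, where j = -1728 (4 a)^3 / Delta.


Delta = -16(4 a^3 + 27 b^2) mod 17 = 15
-1728 * (4 a)^3 = -1728 * (4*1)^3 mod 17 = 10
j = 10 * 15^(-1) mod 17 = 12

j = 12 (mod 17)


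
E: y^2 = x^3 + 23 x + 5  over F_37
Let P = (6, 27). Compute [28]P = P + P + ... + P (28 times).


k = 28 = 11100_2 (binary, LSB first: 00111)
Double-and-add from P = (6, 27):
  bit 0 = 0: acc unchanged = O
  bit 1 = 0: acc unchanged = O
  bit 2 = 1: acc = O + (15, 5) = (15, 5)
  bit 3 = 1: acc = (15, 5) + (35, 5) = (24, 32)
  bit 4 = 1: acc = (24, 32) + (7, 19) = (3, 8)

28P = (3, 8)


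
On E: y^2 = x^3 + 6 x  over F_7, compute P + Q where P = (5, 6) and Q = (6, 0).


P != Q, so use the chord formula.
s = (y2 - y1) / (x2 - x1) = (1) / (1) mod 7 = 1
x3 = s^2 - x1 - x2 mod 7 = 1^2 - 5 - 6 = 4
y3 = s (x1 - x3) - y1 mod 7 = 1 * (5 - 4) - 6 = 2

P + Q = (4, 2)


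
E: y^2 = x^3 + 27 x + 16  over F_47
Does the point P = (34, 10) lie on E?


Check whether y^2 = x^3 + 27 x + 16 (mod 47) for (x, y) = (34, 10).
LHS: y^2 = 10^2 mod 47 = 6
RHS: x^3 + 27 x + 16 = 34^3 + 27*34 + 16 mod 47 = 6
LHS = RHS

Yes, on the curve


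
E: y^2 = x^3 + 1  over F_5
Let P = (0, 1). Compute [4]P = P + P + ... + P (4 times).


k = 4 = 100_2 (binary, LSB first: 001)
Double-and-add from P = (0, 1):
  bit 0 = 0: acc unchanged = O
  bit 1 = 0: acc unchanged = O
  bit 2 = 1: acc = O + (0, 1) = (0, 1)

4P = (0, 1)


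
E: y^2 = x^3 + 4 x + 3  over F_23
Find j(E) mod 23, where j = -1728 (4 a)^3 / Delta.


Delta = -16(4 a^3 + 27 b^2) mod 23 = 20
-1728 * (4 a)^3 = -1728 * (4*4)^3 mod 23 = 17
j = 17 * 20^(-1) mod 23 = 2

j = 2 (mod 23)


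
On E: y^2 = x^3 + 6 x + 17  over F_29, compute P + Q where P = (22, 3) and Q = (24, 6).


P != Q, so use the chord formula.
s = (y2 - y1) / (x2 - x1) = (3) / (2) mod 29 = 16
x3 = s^2 - x1 - x2 mod 29 = 16^2 - 22 - 24 = 7
y3 = s (x1 - x3) - y1 mod 29 = 16 * (22 - 7) - 3 = 5

P + Q = (7, 5)


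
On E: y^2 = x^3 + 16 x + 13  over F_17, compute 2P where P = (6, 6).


Doubling: s = (3 x1^2 + a) / (2 y1)
s = (3*6^2 + 16) / (2*6) mod 17 = 16
x3 = s^2 - 2 x1 mod 17 = 16^2 - 2*6 = 6
y3 = s (x1 - x3) - y1 mod 17 = 16 * (6 - 6) - 6 = 11

2P = (6, 11)


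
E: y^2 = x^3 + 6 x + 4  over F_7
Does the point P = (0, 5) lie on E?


Check whether y^2 = x^3 + 6 x + 4 (mod 7) for (x, y) = (0, 5).
LHS: y^2 = 5^2 mod 7 = 4
RHS: x^3 + 6 x + 4 = 0^3 + 6*0 + 4 mod 7 = 4
LHS = RHS

Yes, on the curve


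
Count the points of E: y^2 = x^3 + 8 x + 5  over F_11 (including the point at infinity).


For each x in F_11, count y with y^2 = x^3 + 8 x + 5 mod 11:
  x = 0: RHS = 5, y in [4, 7]  -> 2 point(s)
  x = 1: RHS = 3, y in [5, 6]  -> 2 point(s)
  x = 3: RHS = 1, y in [1, 10]  -> 2 point(s)
  x = 5: RHS = 5, y in [4, 7]  -> 2 point(s)
  x = 6: RHS = 5, y in [4, 7]  -> 2 point(s)
  x = 8: RHS = 9, y in [3, 8]  -> 2 point(s)
  x = 9: RHS = 3, y in [5, 6]  -> 2 point(s)
Affine points: 14. Add the point at infinity: total = 15.

#E(F_11) = 15


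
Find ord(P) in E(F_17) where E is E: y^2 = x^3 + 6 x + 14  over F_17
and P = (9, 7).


Compute successive multiples of P until we hit O:
  1P = (9, 7)
  2P = (3, 5)
  3P = (7, 5)
  4P = (2, 0)
  5P = (7, 12)
  6P = (3, 12)
  7P = (9, 10)
  8P = O

ord(P) = 8


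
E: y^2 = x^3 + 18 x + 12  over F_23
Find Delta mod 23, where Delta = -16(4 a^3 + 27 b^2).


4 a^3 + 27 b^2 = 4*18^3 + 27*12^2 = 23328 + 3888 = 27216
Delta = -16 * (27216) = -435456
Delta mod 23 = 3

Delta = 3 (mod 23)


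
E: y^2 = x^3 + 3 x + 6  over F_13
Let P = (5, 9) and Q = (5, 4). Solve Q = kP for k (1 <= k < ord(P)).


Enumerate multiples of P until we hit Q = (5, 4):
  1P = (5, 9)
  2P = (3, 4)
  3P = (8, 3)
  4P = (4, 2)
  5P = (1, 6)
  6P = (10, 10)
  7P = (10, 3)
  8P = (1, 7)
  9P = (4, 11)
  10P = (8, 10)
  11P = (3, 9)
  12P = (5, 4)
Match found at i = 12.

k = 12


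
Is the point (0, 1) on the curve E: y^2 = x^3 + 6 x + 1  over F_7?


Check whether y^2 = x^3 + 6 x + 1 (mod 7) for (x, y) = (0, 1).
LHS: y^2 = 1^2 mod 7 = 1
RHS: x^3 + 6 x + 1 = 0^3 + 6*0 + 1 mod 7 = 1
LHS = RHS

Yes, on the curve


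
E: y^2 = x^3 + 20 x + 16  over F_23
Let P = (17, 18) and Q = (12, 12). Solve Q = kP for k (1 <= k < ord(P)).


Enumerate multiples of P until we hit Q = (12, 12):
  1P = (17, 18)
  2P = (13, 9)
  3P = (11, 7)
  4P = (22, 15)
  5P = (0, 4)
  6P = (14, 21)
  7P = (16, 4)
  8P = (2, 8)
  9P = (7, 4)
  10P = (12, 12)
Match found at i = 10.

k = 10


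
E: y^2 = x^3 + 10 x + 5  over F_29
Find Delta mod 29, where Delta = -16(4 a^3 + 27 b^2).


4 a^3 + 27 b^2 = 4*10^3 + 27*5^2 = 4000 + 675 = 4675
Delta = -16 * (4675) = -74800
Delta mod 29 = 20

Delta = 20 (mod 29)


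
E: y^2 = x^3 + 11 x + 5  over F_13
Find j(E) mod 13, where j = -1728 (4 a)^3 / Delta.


Delta = -16(4 a^3 + 27 b^2) mod 13 = 8
-1728 * (4 a)^3 = -1728 * (4*11)^3 mod 13 = 8
j = 8 * 8^(-1) mod 13 = 1

j = 1 (mod 13)


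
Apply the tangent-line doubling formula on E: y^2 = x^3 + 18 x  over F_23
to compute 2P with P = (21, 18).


Doubling: s = (3 x1^2 + a) / (2 y1)
s = (3*21^2 + 18) / (2*18) mod 23 = 20
x3 = s^2 - 2 x1 mod 23 = 20^2 - 2*21 = 13
y3 = s (x1 - x3) - y1 mod 23 = 20 * (21 - 13) - 18 = 4

2P = (13, 4)


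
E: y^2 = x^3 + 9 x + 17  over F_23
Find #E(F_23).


For each x in F_23, count y with y^2 = x^3 + 9 x + 17 mod 23:
  x = 1: RHS = 4, y in [2, 21]  -> 2 point(s)
  x = 3: RHS = 2, y in [5, 18]  -> 2 point(s)
  x = 4: RHS = 2, y in [5, 18]  -> 2 point(s)
  x = 5: RHS = 3, y in [7, 16]  -> 2 point(s)
  x = 7: RHS = 9, y in [3, 20]  -> 2 point(s)
  x = 8: RHS = 3, y in [7, 16]  -> 2 point(s)
  x = 10: RHS = 3, y in [7, 16]  -> 2 point(s)
  x = 12: RHS = 13, y in [6, 17]  -> 2 point(s)
  x = 13: RHS = 8, y in [10, 13]  -> 2 point(s)
  x = 14: RHS = 12, y in [9, 14]  -> 2 point(s)
  x = 15: RHS = 8, y in [10, 13]  -> 2 point(s)
  x = 16: RHS = 2, y in [5, 18]  -> 2 point(s)
  x = 17: RHS = 0, y in [0]  -> 1 point(s)
  x = 18: RHS = 8, y in [10, 13]  -> 2 point(s)
  x = 19: RHS = 9, y in [3, 20]  -> 2 point(s)
  x = 20: RHS = 9, y in [3, 20]  -> 2 point(s)
Affine points: 31. Add the point at infinity: total = 32.

#E(F_23) = 32


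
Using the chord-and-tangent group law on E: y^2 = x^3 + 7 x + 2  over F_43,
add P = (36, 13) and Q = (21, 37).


P != Q, so use the chord formula.
s = (y2 - y1) / (x2 - x1) = (24) / (28) mod 43 = 7
x3 = s^2 - x1 - x2 mod 43 = 7^2 - 36 - 21 = 35
y3 = s (x1 - x3) - y1 mod 43 = 7 * (36 - 35) - 13 = 37

P + Q = (35, 37)


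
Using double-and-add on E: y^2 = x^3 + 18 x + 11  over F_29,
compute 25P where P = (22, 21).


k = 25 = 11001_2 (binary, LSB first: 10011)
Double-and-add from P = (22, 21):
  bit 0 = 1: acc = O + (22, 21) = (22, 21)
  bit 1 = 0: acc unchanged = (22, 21)
  bit 2 = 0: acc unchanged = (22, 21)
  bit 3 = 1: acc = (22, 21) + (14, 22) = (27, 5)
  bit 4 = 1: acc = (27, 5) + (8, 0) = (16, 4)

25P = (16, 4)


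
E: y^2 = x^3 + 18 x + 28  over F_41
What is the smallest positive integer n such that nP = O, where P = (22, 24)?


Compute successive multiples of P until we hit O:
  1P = (22, 24)
  2P = (22, 17)
  3P = O

ord(P) = 3


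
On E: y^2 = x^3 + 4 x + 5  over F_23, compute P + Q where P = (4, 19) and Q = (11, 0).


P != Q, so use the chord formula.
s = (y2 - y1) / (x2 - x1) = (4) / (7) mod 23 = 17
x3 = s^2 - x1 - x2 mod 23 = 17^2 - 4 - 11 = 21
y3 = s (x1 - x3) - y1 mod 23 = 17 * (4 - 21) - 19 = 14

P + Q = (21, 14)


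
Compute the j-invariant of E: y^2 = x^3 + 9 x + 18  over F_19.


Delta = -16(4 a^3 + 27 b^2) mod 19 = 13
-1728 * (4 a)^3 = -1728 * (4*9)^3 mod 19 = 11
j = 11 * 13^(-1) mod 19 = 14

j = 14 (mod 19)


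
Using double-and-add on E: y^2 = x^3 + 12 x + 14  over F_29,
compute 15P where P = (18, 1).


k = 15 = 1111_2 (binary, LSB first: 1111)
Double-and-add from P = (18, 1):
  bit 0 = 1: acc = O + (18, 1) = (18, 1)
  bit 1 = 1: acc = (18, 1) + (23, 4) = (22, 14)
  bit 2 = 1: acc = (22, 14) + (5, 5) = (8, 19)
  bit 3 = 1: acc = (8, 19) + (19, 24) = (7, 21)

15P = (7, 21)


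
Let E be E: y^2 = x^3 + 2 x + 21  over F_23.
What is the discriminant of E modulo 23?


4 a^3 + 27 b^2 = 4*2^3 + 27*21^2 = 32 + 11907 = 11939
Delta = -16 * (11939) = -191024
Delta mod 23 = 14

Delta = 14 (mod 23)


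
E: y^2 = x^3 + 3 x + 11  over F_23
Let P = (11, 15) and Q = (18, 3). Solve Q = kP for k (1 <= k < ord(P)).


Enumerate multiples of P until we hit Q = (18, 3):
  1P = (11, 15)
  2P = (10, 11)
  3P = (18, 3)
Match found at i = 3.

k = 3


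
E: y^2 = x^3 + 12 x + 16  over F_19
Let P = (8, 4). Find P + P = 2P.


Doubling: s = (3 x1^2 + a) / (2 y1)
s = (3*8^2 + 12) / (2*4) mod 19 = 16
x3 = s^2 - 2 x1 mod 19 = 16^2 - 2*8 = 12
y3 = s (x1 - x3) - y1 mod 19 = 16 * (8 - 12) - 4 = 8

2P = (12, 8)


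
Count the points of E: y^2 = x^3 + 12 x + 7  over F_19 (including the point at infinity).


For each x in F_19, count y with y^2 = x^3 + 12 x + 7 mod 19:
  x = 0: RHS = 7, y in [8, 11]  -> 2 point(s)
  x = 1: RHS = 1, y in [1, 18]  -> 2 point(s)
  x = 2: RHS = 1, y in [1, 18]  -> 2 point(s)
  x = 4: RHS = 5, y in [9, 10]  -> 2 point(s)
  x = 7: RHS = 16, y in [4, 15]  -> 2 point(s)
  x = 8: RHS = 7, y in [8, 11]  -> 2 point(s)
  x = 10: RHS = 6, y in [5, 14]  -> 2 point(s)
  x = 11: RHS = 7, y in [8, 11]  -> 2 point(s)
  x = 12: RHS = 17, y in [6, 13]  -> 2 point(s)
  x = 13: RHS = 4, y in [2, 17]  -> 2 point(s)
  x = 15: RHS = 9, y in [3, 16]  -> 2 point(s)
  x = 16: RHS = 1, y in [1, 18]  -> 2 point(s)
Affine points: 24. Add the point at infinity: total = 25.

#E(F_19) = 25


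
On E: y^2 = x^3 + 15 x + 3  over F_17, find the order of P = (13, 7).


Compute successive multiples of P until we hit O:
  1P = (13, 7)
  2P = (7, 3)
  3P = (5, 4)
  4P = (1, 6)
  5P = (1, 11)
  6P = (5, 13)
  7P = (7, 14)
  8P = (13, 10)
  ... (continuing to 9P)
  9P = O

ord(P) = 9


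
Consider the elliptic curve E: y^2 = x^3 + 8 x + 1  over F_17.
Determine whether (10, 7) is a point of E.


Check whether y^2 = x^3 + 8 x + 1 (mod 17) for (x, y) = (10, 7).
LHS: y^2 = 7^2 mod 17 = 15
RHS: x^3 + 8 x + 1 = 10^3 + 8*10 + 1 mod 17 = 10
LHS != RHS

No, not on the curve


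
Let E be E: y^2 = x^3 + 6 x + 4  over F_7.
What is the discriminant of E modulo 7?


4 a^3 + 27 b^2 = 4*6^3 + 27*4^2 = 864 + 432 = 1296
Delta = -16 * (1296) = -20736
Delta mod 7 = 5

Delta = 5 (mod 7)


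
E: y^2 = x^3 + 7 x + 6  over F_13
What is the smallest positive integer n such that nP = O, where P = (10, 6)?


Compute successive multiples of P until we hit O:
  1P = (10, 6)
  2P = (5, 6)
  3P = (11, 7)
  4P = (6, 11)
  5P = (1, 12)
  6P = (1, 1)
  7P = (6, 2)
  8P = (11, 6)
  ... (continuing to 11P)
  11P = O

ord(P) = 11


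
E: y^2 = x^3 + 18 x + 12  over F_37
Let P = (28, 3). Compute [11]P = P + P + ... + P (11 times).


k = 11 = 1011_2 (binary, LSB first: 1101)
Double-and-add from P = (28, 3):
  bit 0 = 1: acc = O + (28, 3) = (28, 3)
  bit 1 = 1: acc = (28, 3) + (14, 14) = (6, 22)
  bit 2 = 0: acc unchanged = (6, 22)
  bit 3 = 1: acc = (6, 22) + (16, 17) = (6, 15)

11P = (6, 15)


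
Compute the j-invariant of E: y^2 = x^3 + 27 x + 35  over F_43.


Delta = -16(4 a^3 + 27 b^2) mod 43 = 17
-1728 * (4 a)^3 = -1728 * (4*27)^3 mod 43 = 42
j = 42 * 17^(-1) mod 43 = 5

j = 5 (mod 43)


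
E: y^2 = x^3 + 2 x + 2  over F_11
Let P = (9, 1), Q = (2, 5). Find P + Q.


P != Q, so use the chord formula.
s = (y2 - y1) / (x2 - x1) = (4) / (4) mod 11 = 1
x3 = s^2 - x1 - x2 mod 11 = 1^2 - 9 - 2 = 1
y3 = s (x1 - x3) - y1 mod 11 = 1 * (9 - 1) - 1 = 7

P + Q = (1, 7)


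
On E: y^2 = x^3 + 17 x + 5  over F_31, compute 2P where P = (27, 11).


Doubling: s = (3 x1^2 + a) / (2 y1)
s = (3*27^2 + 17) / (2*11) mod 31 = 10
x3 = s^2 - 2 x1 mod 31 = 10^2 - 2*27 = 15
y3 = s (x1 - x3) - y1 mod 31 = 10 * (27 - 15) - 11 = 16

2P = (15, 16)


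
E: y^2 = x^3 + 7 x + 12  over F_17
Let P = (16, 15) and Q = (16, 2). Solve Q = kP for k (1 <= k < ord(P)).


Enumerate multiples of P until we hit Q = (16, 2):
  1P = (16, 15)
  2P = (4, 6)
  3P = (5, 6)
  4P = (11, 3)
  5P = (8, 11)
  6P = (6, 7)
  7P = (14, 7)
  8P = (3, 3)
  9P = (7, 9)
  10P = (2, 0)
  11P = (7, 8)
  12P = (3, 14)
  13P = (14, 10)
  14P = (6, 10)
  15P = (8, 6)
  16P = (11, 14)
  17P = (5, 11)
  18P = (4, 11)
  19P = (16, 2)
Match found at i = 19.

k = 19


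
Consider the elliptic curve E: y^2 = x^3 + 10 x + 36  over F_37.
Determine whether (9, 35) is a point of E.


Check whether y^2 = x^3 + 10 x + 36 (mod 37) for (x, y) = (9, 35).
LHS: y^2 = 35^2 mod 37 = 4
RHS: x^3 + 10 x + 36 = 9^3 + 10*9 + 36 mod 37 = 4
LHS = RHS

Yes, on the curve


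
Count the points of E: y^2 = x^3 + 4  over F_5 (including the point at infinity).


For each x in F_5, count y with y^2 = x^3 + 0 x + 4 mod 5:
  x = 0: RHS = 4, y in [2, 3]  -> 2 point(s)
  x = 1: RHS = 0, y in [0]  -> 1 point(s)
  x = 3: RHS = 1, y in [1, 4]  -> 2 point(s)
Affine points: 5. Add the point at infinity: total = 6.

#E(F_5) = 6


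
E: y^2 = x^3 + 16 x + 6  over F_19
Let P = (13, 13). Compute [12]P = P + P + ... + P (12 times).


k = 12 = 1100_2 (binary, LSB first: 0011)
Double-and-add from P = (13, 13):
  bit 0 = 0: acc unchanged = O
  bit 1 = 0: acc unchanged = O
  bit 2 = 1: acc = O + (12, 8) = (12, 8)
  bit 3 = 1: acc = (12, 8) + (0, 5) = (13, 6)

12P = (13, 6)


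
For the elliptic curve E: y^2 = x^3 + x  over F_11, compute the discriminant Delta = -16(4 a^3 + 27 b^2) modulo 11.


4 a^3 + 27 b^2 = 4*1^3 + 27*0^2 = 4 + 0 = 4
Delta = -16 * (4) = -64
Delta mod 11 = 2

Delta = 2 (mod 11)


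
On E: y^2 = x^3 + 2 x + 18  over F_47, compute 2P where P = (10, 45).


Doubling: s = (3 x1^2 + a) / (2 y1)
s = (3*10^2 + 2) / (2*45) mod 47 = 42
x3 = s^2 - 2 x1 mod 47 = 42^2 - 2*10 = 5
y3 = s (x1 - x3) - y1 mod 47 = 42 * (10 - 5) - 45 = 24

2P = (5, 24)


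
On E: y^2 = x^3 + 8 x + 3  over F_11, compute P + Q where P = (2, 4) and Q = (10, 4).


P != Q, so use the chord formula.
s = (y2 - y1) / (x2 - x1) = (0) / (8) mod 11 = 0
x3 = s^2 - x1 - x2 mod 11 = 0^2 - 2 - 10 = 10
y3 = s (x1 - x3) - y1 mod 11 = 0 * (2 - 10) - 4 = 7

P + Q = (10, 7)


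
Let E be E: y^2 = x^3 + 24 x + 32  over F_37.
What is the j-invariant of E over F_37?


Delta = -16(4 a^3 + 27 b^2) mod 37 = 12
-1728 * (4 a)^3 = -1728 * (4*24)^3 mod 37 = 23
j = 23 * 12^(-1) mod 37 = 5

j = 5 (mod 37)


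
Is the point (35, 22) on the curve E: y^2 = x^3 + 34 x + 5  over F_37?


Check whether y^2 = x^3 + 34 x + 5 (mod 37) for (x, y) = (35, 22).
LHS: y^2 = 22^2 mod 37 = 3
RHS: x^3 + 34 x + 5 = 35^3 + 34*35 + 5 mod 37 = 3
LHS = RHS

Yes, on the curve


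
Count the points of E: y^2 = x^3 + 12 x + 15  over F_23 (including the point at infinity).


For each x in F_23, count y with y^2 = x^3 + 12 x + 15 mod 23:
  x = 2: RHS = 1, y in [1, 22]  -> 2 point(s)
  x = 3: RHS = 9, y in [3, 20]  -> 2 point(s)
  x = 4: RHS = 12, y in [9, 14]  -> 2 point(s)
  x = 5: RHS = 16, y in [4, 19]  -> 2 point(s)
  x = 6: RHS = 4, y in [2, 21]  -> 2 point(s)
  x = 8: RHS = 2, y in [5, 18]  -> 2 point(s)
  x = 9: RHS = 1, y in [1, 22]  -> 2 point(s)
  x = 10: RHS = 8, y in [10, 13]  -> 2 point(s)
  x = 11: RHS = 6, y in [11, 12]  -> 2 point(s)
  x = 12: RHS = 1, y in [1, 22]  -> 2 point(s)
  x = 14: RHS = 6, y in [11, 12]  -> 2 point(s)
  x = 16: RHS = 2, y in [5, 18]  -> 2 point(s)
  x = 17: RHS = 3, y in [7, 16]  -> 2 point(s)
  x = 19: RHS = 18, y in [8, 15]  -> 2 point(s)
  x = 21: RHS = 6, y in [11, 12]  -> 2 point(s)
  x = 22: RHS = 2, y in [5, 18]  -> 2 point(s)
Affine points: 32. Add the point at infinity: total = 33.

#E(F_23) = 33


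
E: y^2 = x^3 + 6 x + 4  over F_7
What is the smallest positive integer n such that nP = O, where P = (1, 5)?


Compute successive multiples of P until we hit O:
  1P = (1, 5)
  2P = (0, 5)
  3P = (6, 2)
  4P = (4, 1)
  5P = (3, 0)
  6P = (4, 6)
  7P = (6, 5)
  8P = (0, 2)
  ... (continuing to 10P)
  10P = O

ord(P) = 10


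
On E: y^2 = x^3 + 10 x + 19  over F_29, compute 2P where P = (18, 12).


Doubling: s = (3 x1^2 + a) / (2 y1)
s = (3*18^2 + 10) / (2*12) mod 29 = 24
x3 = s^2 - 2 x1 mod 29 = 24^2 - 2*18 = 18
y3 = s (x1 - x3) - y1 mod 29 = 24 * (18 - 18) - 12 = 17

2P = (18, 17)


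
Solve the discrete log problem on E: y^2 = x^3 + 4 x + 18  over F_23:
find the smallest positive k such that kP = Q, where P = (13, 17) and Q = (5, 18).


Enumerate multiples of P until we hit Q = (5, 18):
  1P = (13, 17)
  2P = (5, 18)
Match found at i = 2.

k = 2


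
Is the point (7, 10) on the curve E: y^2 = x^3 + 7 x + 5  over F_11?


Check whether y^2 = x^3 + 7 x + 5 (mod 11) for (x, y) = (7, 10).
LHS: y^2 = 10^2 mod 11 = 1
RHS: x^3 + 7 x + 5 = 7^3 + 7*7 + 5 mod 11 = 1
LHS = RHS

Yes, on the curve


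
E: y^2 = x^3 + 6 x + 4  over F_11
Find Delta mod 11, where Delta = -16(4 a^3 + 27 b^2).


4 a^3 + 27 b^2 = 4*6^3 + 27*4^2 = 864 + 432 = 1296
Delta = -16 * (1296) = -20736
Delta mod 11 = 10

Delta = 10 (mod 11)


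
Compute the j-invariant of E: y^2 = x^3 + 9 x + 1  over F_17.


Delta = -16(4 a^3 + 27 b^2) mod 17 = 2
-1728 * (4 a)^3 = -1728 * (4*9)^3 mod 17 = 14
j = 14 * 2^(-1) mod 17 = 7

j = 7 (mod 17)


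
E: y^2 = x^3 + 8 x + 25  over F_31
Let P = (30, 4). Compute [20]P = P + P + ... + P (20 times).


k = 20 = 10100_2 (binary, LSB first: 00101)
Double-and-add from P = (30, 4):
  bit 0 = 0: acc unchanged = O
  bit 1 = 0: acc unchanged = O
  bit 2 = 1: acc = O + (3, 13) = (3, 13)
  bit 3 = 0: acc unchanged = (3, 13)
  bit 4 = 1: acc = (3, 13) + (9, 19) = (20, 1)

20P = (20, 1)


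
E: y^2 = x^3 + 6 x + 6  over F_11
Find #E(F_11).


For each x in F_11, count y with y^2 = x^3 + 6 x + 6 mod 11:
  x = 2: RHS = 4, y in [2, 9]  -> 2 point(s)
  x = 6: RHS = 5, y in [4, 7]  -> 2 point(s)
  x = 8: RHS = 5, y in [4, 7]  -> 2 point(s)
Affine points: 6. Add the point at infinity: total = 7.

#E(F_11) = 7


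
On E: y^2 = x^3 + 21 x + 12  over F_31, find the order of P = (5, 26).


Compute successive multiples of P until we hit O:
  1P = (5, 26)
  2P = (9, 0)
  3P = (5, 5)
  4P = O

ord(P) = 4


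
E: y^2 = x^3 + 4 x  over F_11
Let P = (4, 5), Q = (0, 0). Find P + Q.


P != Q, so use the chord formula.
s = (y2 - y1) / (x2 - x1) = (6) / (7) mod 11 = 4
x3 = s^2 - x1 - x2 mod 11 = 4^2 - 4 - 0 = 1
y3 = s (x1 - x3) - y1 mod 11 = 4 * (4 - 1) - 5 = 7

P + Q = (1, 7)


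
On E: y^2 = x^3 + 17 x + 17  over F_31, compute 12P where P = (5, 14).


k = 12 = 1100_2 (binary, LSB first: 0011)
Double-and-add from P = (5, 14):
  bit 0 = 0: acc unchanged = O
  bit 1 = 0: acc unchanged = O
  bit 2 = 1: acc = O + (25, 28) = (25, 28)
  bit 3 = 1: acc = (25, 28) + (6, 5) = (28, 1)

12P = (28, 1)


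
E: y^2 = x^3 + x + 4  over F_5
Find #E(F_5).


For each x in F_5, count y with y^2 = x^3 + 1 x + 4 mod 5:
  x = 0: RHS = 4, y in [2, 3]  -> 2 point(s)
  x = 1: RHS = 1, y in [1, 4]  -> 2 point(s)
  x = 2: RHS = 4, y in [2, 3]  -> 2 point(s)
  x = 3: RHS = 4, y in [2, 3]  -> 2 point(s)
Affine points: 8. Add the point at infinity: total = 9.

#E(F_5) = 9


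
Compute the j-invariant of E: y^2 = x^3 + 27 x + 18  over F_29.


Delta = -16(4 a^3 + 27 b^2) mod 29 = 5
-1728 * (4 a)^3 = -1728 * (4*27)^3 mod 29 = 4
j = 4 * 5^(-1) mod 29 = 24

j = 24 (mod 29)


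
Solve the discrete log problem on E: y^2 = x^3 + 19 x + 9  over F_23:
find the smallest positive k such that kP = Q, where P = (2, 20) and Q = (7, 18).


Enumerate multiples of P until we hit Q = (7, 18):
  1P = (2, 20)
  2P = (8, 11)
  3P = (21, 20)
  4P = (0, 3)
  5P = (7, 18)
Match found at i = 5.

k = 5


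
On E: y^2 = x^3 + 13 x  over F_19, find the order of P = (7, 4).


Compute successive multiples of P until we hit O:
  1P = (7, 4)
  2P = (6, 16)
  3P = (17, 2)
  4P = (11, 12)
  5P = (5, 0)
  6P = (11, 7)
  7P = (17, 17)
  8P = (6, 3)
  ... (continuing to 10P)
  10P = O

ord(P) = 10


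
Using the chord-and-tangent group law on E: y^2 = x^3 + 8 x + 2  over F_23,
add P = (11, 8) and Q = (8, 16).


P != Q, so use the chord formula.
s = (y2 - y1) / (x2 - x1) = (8) / (20) mod 23 = 5
x3 = s^2 - x1 - x2 mod 23 = 5^2 - 11 - 8 = 6
y3 = s (x1 - x3) - y1 mod 23 = 5 * (11 - 6) - 8 = 17

P + Q = (6, 17)


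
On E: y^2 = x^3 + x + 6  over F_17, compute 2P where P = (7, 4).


Doubling: s = (3 x1^2 + a) / (2 y1)
s = (3*7^2 + 1) / (2*4) mod 17 = 10
x3 = s^2 - 2 x1 mod 17 = 10^2 - 2*7 = 1
y3 = s (x1 - x3) - y1 mod 17 = 10 * (7 - 1) - 4 = 5

2P = (1, 5)


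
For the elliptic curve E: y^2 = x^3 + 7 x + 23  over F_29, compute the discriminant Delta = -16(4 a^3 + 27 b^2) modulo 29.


4 a^3 + 27 b^2 = 4*7^3 + 27*23^2 = 1372 + 14283 = 15655
Delta = -16 * (15655) = -250480
Delta mod 29 = 22

Delta = 22 (mod 29)


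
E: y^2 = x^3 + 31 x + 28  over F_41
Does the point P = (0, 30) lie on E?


Check whether y^2 = x^3 + 31 x + 28 (mod 41) for (x, y) = (0, 30).
LHS: y^2 = 30^2 mod 41 = 39
RHS: x^3 + 31 x + 28 = 0^3 + 31*0 + 28 mod 41 = 28
LHS != RHS

No, not on the curve


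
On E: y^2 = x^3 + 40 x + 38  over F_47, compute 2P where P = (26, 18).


Doubling: s = (3 x1^2 + a) / (2 y1)
s = (3*26^2 + 40) / (2*18) mod 47 = 0
x3 = s^2 - 2 x1 mod 47 = 0^2 - 2*26 = 42
y3 = s (x1 - x3) - y1 mod 47 = 0 * (26 - 42) - 18 = 29

2P = (42, 29)


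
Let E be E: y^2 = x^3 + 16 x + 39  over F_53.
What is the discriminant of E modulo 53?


4 a^3 + 27 b^2 = 4*16^3 + 27*39^2 = 16384 + 41067 = 57451
Delta = -16 * (57451) = -919216
Delta mod 53 = 16

Delta = 16 (mod 53)


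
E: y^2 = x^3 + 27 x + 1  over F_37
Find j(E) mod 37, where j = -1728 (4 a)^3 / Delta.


Delta = -16(4 a^3 + 27 b^2) mod 37 = 2
-1728 * (4 a)^3 = -1728 * (4*27)^3 mod 37 = 36
j = 36 * 2^(-1) mod 37 = 18

j = 18 (mod 37)


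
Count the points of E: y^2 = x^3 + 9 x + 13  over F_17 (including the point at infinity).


For each x in F_17, count y with y^2 = x^3 + 9 x + 13 mod 17:
  x = 0: RHS = 13, y in [8, 9]  -> 2 point(s)
  x = 3: RHS = 16, y in [4, 13]  -> 2 point(s)
  x = 5: RHS = 13, y in [8, 9]  -> 2 point(s)
  x = 8: RHS = 2, y in [6, 11]  -> 2 point(s)
  x = 10: RHS = 15, y in [7, 10]  -> 2 point(s)
  x = 11: RHS = 15, y in [7, 10]  -> 2 point(s)
  x = 12: RHS = 13, y in [8, 9]  -> 2 point(s)
  x = 13: RHS = 15, y in [7, 10]  -> 2 point(s)
  x = 15: RHS = 4, y in [2, 15]  -> 2 point(s)
Affine points: 18. Add the point at infinity: total = 19.

#E(F_17) = 19


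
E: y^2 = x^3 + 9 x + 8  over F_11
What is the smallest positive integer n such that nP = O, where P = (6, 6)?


Compute successive multiples of P until we hit O:
  1P = (6, 6)
  2P = (4, 8)
  3P = (2, 1)
  4P = (8, 8)
  5P = (9, 2)
  6P = (10, 3)
  7P = (10, 8)
  8P = (9, 9)
  ... (continuing to 13P)
  13P = O

ord(P) = 13


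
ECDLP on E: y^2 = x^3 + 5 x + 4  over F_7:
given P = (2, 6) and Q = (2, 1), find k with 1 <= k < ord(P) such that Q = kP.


Enumerate multiples of P until we hit Q = (2, 1):
  1P = (2, 6)
  2P = (0, 5)
  3P = (0, 2)
  4P = (2, 1)
Match found at i = 4.

k = 4


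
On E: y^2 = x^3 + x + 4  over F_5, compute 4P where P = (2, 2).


k = 4 = 100_2 (binary, LSB first: 001)
Double-and-add from P = (2, 2):
  bit 0 = 0: acc unchanged = O
  bit 1 = 0: acc unchanged = O
  bit 2 = 1: acc = O + (1, 4) = (1, 4)

4P = (1, 4)


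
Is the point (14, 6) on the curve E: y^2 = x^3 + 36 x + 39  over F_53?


Check whether y^2 = x^3 + 36 x + 39 (mod 53) for (x, y) = (14, 6).
LHS: y^2 = 6^2 mod 53 = 36
RHS: x^3 + 36 x + 39 = 14^3 + 36*14 + 39 mod 53 = 1
LHS != RHS

No, not on the curve


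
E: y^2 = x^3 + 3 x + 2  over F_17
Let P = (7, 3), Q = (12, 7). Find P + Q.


P != Q, so use the chord formula.
s = (y2 - y1) / (x2 - x1) = (4) / (5) mod 17 = 11
x3 = s^2 - x1 - x2 mod 17 = 11^2 - 7 - 12 = 0
y3 = s (x1 - x3) - y1 mod 17 = 11 * (7 - 0) - 3 = 6

P + Q = (0, 6)


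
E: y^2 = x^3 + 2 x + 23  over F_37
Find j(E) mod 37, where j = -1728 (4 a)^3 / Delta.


Delta = -16(4 a^3 + 27 b^2) mod 37 = 27
-1728 * (4 a)^3 = -1728 * (4*2)^3 mod 37 = 8
j = 8 * 27^(-1) mod 37 = 14

j = 14 (mod 37)


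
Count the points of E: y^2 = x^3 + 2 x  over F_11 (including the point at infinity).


For each x in F_11, count y with y^2 = x^3 + 2 x + 0 mod 11:
  x = 0: RHS = 0, y in [0]  -> 1 point(s)
  x = 1: RHS = 3, y in [5, 6]  -> 2 point(s)
  x = 2: RHS = 1, y in [1, 10]  -> 2 point(s)
  x = 3: RHS = 0, y in [0]  -> 1 point(s)
  x = 5: RHS = 3, y in [5, 6]  -> 2 point(s)
  x = 7: RHS = 5, y in [4, 7]  -> 2 point(s)
  x = 8: RHS = 0, y in [0]  -> 1 point(s)
Affine points: 11. Add the point at infinity: total = 12.

#E(F_11) = 12


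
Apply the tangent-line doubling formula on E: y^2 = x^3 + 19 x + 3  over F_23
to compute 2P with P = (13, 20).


Doubling: s = (3 x1^2 + a) / (2 y1)
s = (3*13^2 + 19) / (2*20) mod 23 = 12
x3 = s^2 - 2 x1 mod 23 = 12^2 - 2*13 = 3
y3 = s (x1 - x3) - y1 mod 23 = 12 * (13 - 3) - 20 = 8

2P = (3, 8)


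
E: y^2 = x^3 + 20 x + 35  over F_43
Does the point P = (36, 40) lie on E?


Check whether y^2 = x^3 + 20 x + 35 (mod 43) for (x, y) = (36, 40).
LHS: y^2 = 40^2 mod 43 = 9
RHS: x^3 + 20 x + 35 = 36^3 + 20*36 + 35 mod 43 = 25
LHS != RHS

No, not on the curve


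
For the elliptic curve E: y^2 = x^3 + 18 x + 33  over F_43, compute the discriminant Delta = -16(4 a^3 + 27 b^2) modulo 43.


4 a^3 + 27 b^2 = 4*18^3 + 27*33^2 = 23328 + 29403 = 52731
Delta = -16 * (52731) = -843696
Delta mod 43 = 7

Delta = 7 (mod 43)


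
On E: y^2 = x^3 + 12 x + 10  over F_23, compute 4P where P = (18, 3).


k = 4 = 100_2 (binary, LSB first: 001)
Double-and-add from P = (18, 3):
  bit 0 = 0: acc unchanged = O
  bit 1 = 0: acc unchanged = O
  bit 2 = 1: acc = O + (10, 7) = (10, 7)

4P = (10, 7)


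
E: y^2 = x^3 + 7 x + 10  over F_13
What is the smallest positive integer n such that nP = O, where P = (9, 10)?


Compute successive multiples of P until we hit O:
  1P = (9, 10)
  2P = (5, 1)
  3P = (0, 7)
  4P = (7, 8)
  5P = (11, 1)
  6P = (10, 1)
  7P = (10, 12)
  8P = (11, 12)
  ... (continuing to 13P)
  13P = O

ord(P) = 13


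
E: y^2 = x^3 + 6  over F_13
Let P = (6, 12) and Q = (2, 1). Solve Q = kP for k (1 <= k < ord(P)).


Enumerate multiples of P until we hit Q = (2, 1):
  1P = (6, 12)
  2P = (5, 12)
  3P = (2, 1)
Match found at i = 3.

k = 3


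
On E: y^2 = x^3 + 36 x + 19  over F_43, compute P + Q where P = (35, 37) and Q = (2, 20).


P != Q, so use the chord formula.
s = (y2 - y1) / (x2 - x1) = (26) / (10) mod 43 = 37
x3 = s^2 - x1 - x2 mod 43 = 37^2 - 35 - 2 = 42
y3 = s (x1 - x3) - y1 mod 43 = 37 * (35 - 42) - 37 = 5

P + Q = (42, 5)


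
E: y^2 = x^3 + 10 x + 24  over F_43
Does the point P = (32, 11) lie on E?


Check whether y^2 = x^3 + 10 x + 24 (mod 43) for (x, y) = (32, 11).
LHS: y^2 = 11^2 mod 43 = 35
RHS: x^3 + 10 x + 24 = 32^3 + 10*32 + 24 mod 43 = 2
LHS != RHS

No, not on the curve


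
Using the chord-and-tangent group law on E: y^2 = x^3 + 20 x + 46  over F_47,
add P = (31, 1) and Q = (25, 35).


P != Q, so use the chord formula.
s = (y2 - y1) / (x2 - x1) = (34) / (41) mod 47 = 10
x3 = s^2 - x1 - x2 mod 47 = 10^2 - 31 - 25 = 44
y3 = s (x1 - x3) - y1 mod 47 = 10 * (31 - 44) - 1 = 10

P + Q = (44, 10)


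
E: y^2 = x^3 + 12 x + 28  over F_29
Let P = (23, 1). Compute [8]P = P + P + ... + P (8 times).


k = 8 = 1000_2 (binary, LSB first: 0001)
Double-and-add from P = (23, 1):
  bit 0 = 0: acc unchanged = O
  bit 1 = 0: acc unchanged = O
  bit 2 = 0: acc unchanged = O
  bit 3 = 1: acc = O + (26, 9) = (26, 9)

8P = (26, 9)


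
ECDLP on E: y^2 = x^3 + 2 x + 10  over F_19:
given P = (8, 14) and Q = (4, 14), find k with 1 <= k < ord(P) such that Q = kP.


Enumerate multiples of P until we hit Q = (4, 14):
  1P = (8, 14)
  2P = (10, 2)
  3P = (18, 8)
  4P = (4, 14)
Match found at i = 4.

k = 4
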